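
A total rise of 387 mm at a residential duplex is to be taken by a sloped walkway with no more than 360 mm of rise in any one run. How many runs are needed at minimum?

387 / 360 = 1.07, so 2 ramp runs are needed.

2 runs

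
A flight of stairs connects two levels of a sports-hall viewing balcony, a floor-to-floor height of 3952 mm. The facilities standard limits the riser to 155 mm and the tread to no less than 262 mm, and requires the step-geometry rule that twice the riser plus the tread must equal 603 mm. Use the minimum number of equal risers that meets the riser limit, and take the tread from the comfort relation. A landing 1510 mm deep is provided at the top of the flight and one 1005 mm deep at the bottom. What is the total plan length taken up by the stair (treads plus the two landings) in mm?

9990 mm

3952 / 155 = 25.50, so 26 risers are needed.
R = 3952 ÷ 26 = 152 mm.
Tread T = 603 − 2 × 152 = 299 mm (≥ 262 mm).
26 risers give 25 treads; going = 25 × 299 = 7475 mm.
Add landings: 7475 + 1510 + 1005 = 9990 mm.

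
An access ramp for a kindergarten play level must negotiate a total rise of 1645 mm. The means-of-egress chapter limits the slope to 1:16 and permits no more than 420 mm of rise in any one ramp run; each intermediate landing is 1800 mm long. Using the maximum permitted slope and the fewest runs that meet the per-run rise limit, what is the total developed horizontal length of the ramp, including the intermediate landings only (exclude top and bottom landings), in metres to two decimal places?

1645 / 420 = 3.917 → round up to 4 ramp runs. That means 3 intermediate landings.
Ramp run (horizontal) at 1:16: 1645 × 16 = 26320 mm.
Intermediate landings: 3 × 1800 = 5400 mm.
Developed length = 26320 + 5400 = 31720 mm.
= 31.72 m.

31.72 m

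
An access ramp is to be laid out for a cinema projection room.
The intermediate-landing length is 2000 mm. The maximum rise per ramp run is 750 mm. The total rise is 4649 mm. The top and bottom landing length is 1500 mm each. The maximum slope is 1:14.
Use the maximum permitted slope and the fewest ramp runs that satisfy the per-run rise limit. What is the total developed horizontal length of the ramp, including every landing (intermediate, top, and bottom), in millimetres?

At most 750 each: 4649/750 = 6.20, giving 7 ramp runs. That means 6 intermediate landings.
Horizontal run for 4649 mm of rise at 1:14 is 4649 × 14 = 65086 mm.
6 intermediate landings contribute 6 × 2000 = 12000 mm.
Top and bottom landings: 2 × 1500 = 3000 mm.
Total = 65086 + 12000 + 3000 = 80086 mm.

80086 mm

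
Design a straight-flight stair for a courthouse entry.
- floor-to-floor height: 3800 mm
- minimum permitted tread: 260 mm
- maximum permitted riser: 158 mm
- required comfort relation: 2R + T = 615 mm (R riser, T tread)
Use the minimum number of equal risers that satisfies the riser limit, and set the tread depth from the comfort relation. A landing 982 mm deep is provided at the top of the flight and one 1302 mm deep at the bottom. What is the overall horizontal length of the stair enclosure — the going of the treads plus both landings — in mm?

3800 / 158 = 24.051 → round up to 25 risers.
R = 3800 ÷ 25 = 152 mm.
T = 615 − 2·152 = 311 mm, which satisfies the 260 mm minimum.
Treads = 25 − 1 = 24; going = 24 × 311 = 7464 mm.
Enclosure = 7464 + 982 + 1302 = 9748 mm.

9748 mm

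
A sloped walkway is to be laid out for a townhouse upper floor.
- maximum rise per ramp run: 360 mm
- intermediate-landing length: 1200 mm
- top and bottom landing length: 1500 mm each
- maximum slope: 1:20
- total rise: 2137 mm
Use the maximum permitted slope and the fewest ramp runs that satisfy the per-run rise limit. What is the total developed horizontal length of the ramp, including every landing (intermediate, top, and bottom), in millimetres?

2137 / 360 = 5.936 → round up to 6 ramp runs. That means 5 intermediate landings.
Horizontal run for 2137 mm of rise at 1:20 is 2137 × 20 = 42740 mm.
5 intermediate landings contribute 5 × 1200 = 6000 mm.
Top and bottom landings: 2 × 1500 = 3000 mm.
Total = 42740 + 6000 + 3000 = 51740 mm.

51740 mm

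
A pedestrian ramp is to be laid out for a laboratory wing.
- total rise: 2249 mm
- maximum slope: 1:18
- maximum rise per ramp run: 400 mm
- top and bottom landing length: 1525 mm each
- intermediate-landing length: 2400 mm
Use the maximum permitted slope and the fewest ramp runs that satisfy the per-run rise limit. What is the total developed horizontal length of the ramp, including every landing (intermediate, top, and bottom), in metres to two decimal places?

2249 / 400 = 5.62, so 6 ramp runs are needed. That means 5 intermediate landings.
Ramp run (horizontal) at 1:18: 2249 × 18 = 40482 mm.
5 intermediate landings contribute 5 × 2400 = 12000 mm.
Top and bottom landings: 2 × 1525 = 3050 mm.
Total = 40482 + 12000 + 3050 = 55532 mm.
= 55.53 m.

55.53 m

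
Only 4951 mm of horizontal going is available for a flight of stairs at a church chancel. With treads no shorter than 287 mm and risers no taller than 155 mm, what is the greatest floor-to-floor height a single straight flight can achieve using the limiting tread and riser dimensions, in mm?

Treads that fit: ⌊4951 / 287⌋ = 17.
Risers = treads + 1 = 18.
Maximum height = 18 × 155 = 2790 mm.

2790 mm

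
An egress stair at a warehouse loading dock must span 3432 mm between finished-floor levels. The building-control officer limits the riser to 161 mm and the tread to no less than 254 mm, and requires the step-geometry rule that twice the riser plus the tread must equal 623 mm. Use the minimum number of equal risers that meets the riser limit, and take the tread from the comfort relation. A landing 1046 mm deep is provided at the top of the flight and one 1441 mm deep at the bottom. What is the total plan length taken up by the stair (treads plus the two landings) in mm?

3432 / 161 = 21.317 → round up to 22 risers.
Each riser is 3432/22 = 156 mm (≤ 161 mm).
Tread T = 623 − 2 × 156 = 311 mm (≥ 254 mm).
Treads = 22 − 1 = 21; going = 21 × 311 = 6531 mm.
Add landings: 6531 + 1046 + 1441 = 9018 mm.

9018 mm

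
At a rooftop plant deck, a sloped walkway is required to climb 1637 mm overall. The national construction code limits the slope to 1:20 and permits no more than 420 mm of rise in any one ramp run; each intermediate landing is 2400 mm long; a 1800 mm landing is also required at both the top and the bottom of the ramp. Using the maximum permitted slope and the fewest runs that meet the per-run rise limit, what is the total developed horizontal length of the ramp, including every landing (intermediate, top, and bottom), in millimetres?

1637 / 420 = 3.898 → round up to 4 ramp runs. That means 3 intermediate landings.
Horizontal run for 1637 mm of rise at 1:20 is 1637 × 20 = 32740 mm.
Intermediate landings: 3 × 2400 = 7200 mm.
Top and bottom landings: 2 × 1800 = 3600 mm.
Total = 32740 + 7200 + 3600 = 43540 mm.

43540 mm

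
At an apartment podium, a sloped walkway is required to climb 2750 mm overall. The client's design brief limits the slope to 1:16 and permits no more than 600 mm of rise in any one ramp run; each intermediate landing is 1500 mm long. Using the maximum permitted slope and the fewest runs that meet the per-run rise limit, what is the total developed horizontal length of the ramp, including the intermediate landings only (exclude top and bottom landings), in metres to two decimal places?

50.00 m

At most 600 each: 2750/600 = 4.58, giving 5 ramp runs. That means 4 intermediate landings.
Horizontal run for 2750 mm of rise at 1:16 is 2750 × 16 = 44000 mm.
4 intermediate landings contribute 4 × 1500 = 6000 mm.
Developed length = 44000 + 6000 = 50000 mm.
= 50.00 m.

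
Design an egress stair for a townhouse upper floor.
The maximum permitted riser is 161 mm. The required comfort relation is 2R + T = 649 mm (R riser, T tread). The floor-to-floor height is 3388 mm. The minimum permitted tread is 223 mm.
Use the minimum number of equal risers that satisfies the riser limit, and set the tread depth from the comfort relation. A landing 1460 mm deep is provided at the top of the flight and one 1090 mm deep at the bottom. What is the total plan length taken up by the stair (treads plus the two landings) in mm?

⌈3388/161⌉ = 22 risers.
Riser R = 3388 / 22 = 154 mm, within the 161 mm limit.
T = 649 − 2·154 = 341 mm, which satisfies the 223 mm minimum.
Going = (22 − 1) × 341 = 7161 mm.
Enclosure = 7161 + 1460 + 1090 = 9711 mm.

9711 mm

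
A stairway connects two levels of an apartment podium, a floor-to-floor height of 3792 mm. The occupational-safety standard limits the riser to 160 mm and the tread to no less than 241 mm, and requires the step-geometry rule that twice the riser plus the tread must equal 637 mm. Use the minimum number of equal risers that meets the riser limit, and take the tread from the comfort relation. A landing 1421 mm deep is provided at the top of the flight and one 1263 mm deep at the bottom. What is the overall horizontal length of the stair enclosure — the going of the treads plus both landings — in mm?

At most 160 each: 3792/160 = 23.70, giving 24 risers.
R = 3792 ÷ 24 = 158 mm.
From 2R + T = 637: T = 637 − 316 = 321 mm.
24 risers give 23 treads; going = 23 × 321 = 7383 mm.
Enclosure = 7383 + 1421 + 1263 = 10067 mm.

10067 mm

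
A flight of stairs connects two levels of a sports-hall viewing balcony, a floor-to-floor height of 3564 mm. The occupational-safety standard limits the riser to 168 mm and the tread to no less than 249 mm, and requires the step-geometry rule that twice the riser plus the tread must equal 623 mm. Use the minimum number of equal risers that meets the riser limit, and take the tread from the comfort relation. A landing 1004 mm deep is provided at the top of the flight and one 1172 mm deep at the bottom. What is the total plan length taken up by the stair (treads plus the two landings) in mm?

⌈3564/168⌉ = 22 risers.
Riser R = 3564 / 22 = 162 mm, within the 168 mm limit.
T = 623 − 2·162 = 299 mm, which satisfies the 249 mm minimum.
22 risers give 21 treads; going = 21 × 299 = 6279 mm.
Enclosure = 6279 + 1004 + 1172 = 8455 mm.

8455 mm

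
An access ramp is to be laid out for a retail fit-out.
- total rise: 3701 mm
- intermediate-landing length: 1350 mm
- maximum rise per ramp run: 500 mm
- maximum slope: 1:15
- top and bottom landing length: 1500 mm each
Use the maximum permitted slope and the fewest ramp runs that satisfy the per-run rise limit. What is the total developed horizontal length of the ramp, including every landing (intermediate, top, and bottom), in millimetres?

⌈3701/500⌉ = 8 ramp runs. That means 7 intermediate landings.
Ramp run (horizontal) at 1:15: 3701 × 15 = 55515 mm.
Intermediate landings: 7 × 1350 = 9450 mm.
Top and bottom landings: 2 × 1500 = 3000 mm.
Total = 55515 + 9450 + 3000 = 67965 mm.

67965 mm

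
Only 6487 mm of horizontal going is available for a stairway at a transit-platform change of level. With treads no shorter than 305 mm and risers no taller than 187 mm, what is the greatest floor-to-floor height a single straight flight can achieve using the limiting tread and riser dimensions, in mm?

4114 mm

Treads that fit: ⌊6487 / 305⌋ = 21.
Risers = treads + 1 = 22.
Maximum height = 22 × 187 = 4114 mm.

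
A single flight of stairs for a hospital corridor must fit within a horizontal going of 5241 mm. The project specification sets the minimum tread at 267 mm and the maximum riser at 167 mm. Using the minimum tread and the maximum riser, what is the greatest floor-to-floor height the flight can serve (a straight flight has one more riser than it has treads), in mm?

Treads that fit: ⌊5241 / 267⌋ = 19.
Risers = treads + 1 = 20.
Maximum height = 20 × 167 = 3340 mm.

3340 mm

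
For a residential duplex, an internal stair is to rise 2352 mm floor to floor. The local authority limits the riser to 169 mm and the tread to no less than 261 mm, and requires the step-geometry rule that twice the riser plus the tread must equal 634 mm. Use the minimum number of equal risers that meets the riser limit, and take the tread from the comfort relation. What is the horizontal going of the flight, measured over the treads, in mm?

At most 169 each: 2352/169 = 13.92, giving 14 risers.
Riser R = 2352 / 14 = 168 mm, within the 169 mm limit.
Tread T = 634 − 2 × 168 = 298 mm (≥ 261 mm).
Going = (14 − 1) × 298 = 3874 mm.

3874 mm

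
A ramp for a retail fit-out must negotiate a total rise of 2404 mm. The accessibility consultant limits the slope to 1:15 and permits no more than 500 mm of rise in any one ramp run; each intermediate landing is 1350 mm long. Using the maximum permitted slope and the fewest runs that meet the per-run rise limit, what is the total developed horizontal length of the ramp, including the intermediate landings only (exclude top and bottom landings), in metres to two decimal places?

41.46 m

⌈2404/500⌉ = 5 ramp runs. That means 4 intermediate landings.
Horizontal run for 2404 mm of rise at 1:15 is 2404 × 15 = 36060 mm.
4 intermediate landings contribute 4 × 1350 = 5400 mm.
Developed length = 36060 + 5400 = 41460 mm.
= 41.46 m.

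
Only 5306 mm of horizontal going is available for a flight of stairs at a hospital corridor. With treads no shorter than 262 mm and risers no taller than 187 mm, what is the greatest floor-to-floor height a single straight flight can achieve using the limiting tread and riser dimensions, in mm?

3927 mm

Treads that fit: ⌊5306 / 262⌋ = 20.
Risers = treads + 1 = 21.
Maximum height = 21 × 187 = 3927 mm.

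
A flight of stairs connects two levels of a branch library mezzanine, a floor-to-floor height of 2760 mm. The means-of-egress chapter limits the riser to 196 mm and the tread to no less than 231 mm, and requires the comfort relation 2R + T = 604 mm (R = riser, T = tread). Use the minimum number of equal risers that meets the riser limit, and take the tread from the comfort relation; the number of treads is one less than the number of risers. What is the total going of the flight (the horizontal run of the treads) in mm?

3304 mm

2760 / 196 = 14.082 → round up to 15 risers.
Each riser is 2760/15 = 184 mm (≤ 196 mm).
From 2R + T = 604: T = 604 − 368 = 236 mm.
Going = (15 − 1) × 236 = 3304 mm.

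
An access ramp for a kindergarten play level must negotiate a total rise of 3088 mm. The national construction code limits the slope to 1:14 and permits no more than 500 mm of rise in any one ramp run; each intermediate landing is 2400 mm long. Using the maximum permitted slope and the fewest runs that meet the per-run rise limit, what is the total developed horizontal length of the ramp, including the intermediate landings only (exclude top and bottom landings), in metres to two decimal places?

At most 500 each: 3088/500 = 6.18, giving 7 ramp runs. That means 6 intermediate landings.
Ramp run (horizontal) at 1:14: 3088 × 14 = 43232 mm.
6 intermediate landings contribute 6 × 2400 = 14400 mm.
Developed length = 43232 + 14400 = 57632 mm.
= 57.63 m.

57.63 m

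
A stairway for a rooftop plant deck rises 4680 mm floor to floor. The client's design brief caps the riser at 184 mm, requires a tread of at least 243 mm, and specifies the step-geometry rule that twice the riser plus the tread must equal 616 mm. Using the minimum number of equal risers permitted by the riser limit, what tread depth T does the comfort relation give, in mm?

⌈4680/184⌉ = 26 risers.
Riser R = 4680 / 26 = 180 mm, within the 184 mm limit.
T = 616 − 2·180 = 256 mm, which satisfies the 243 mm minimum.

256 mm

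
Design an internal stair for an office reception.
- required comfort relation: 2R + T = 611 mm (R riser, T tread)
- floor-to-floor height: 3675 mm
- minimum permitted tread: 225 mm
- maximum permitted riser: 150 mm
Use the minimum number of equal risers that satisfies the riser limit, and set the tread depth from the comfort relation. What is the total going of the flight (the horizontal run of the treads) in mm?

3675 / 150 = 24.50, so 25 risers are needed.
Each riser is 3675/25 = 147 mm (≤ 150 mm).
T = 611 − 2·147 = 317 mm, which satisfies the 225 mm minimum.
25 risers give 24 treads; going = 24 × 317 = 7608 mm.

7608 mm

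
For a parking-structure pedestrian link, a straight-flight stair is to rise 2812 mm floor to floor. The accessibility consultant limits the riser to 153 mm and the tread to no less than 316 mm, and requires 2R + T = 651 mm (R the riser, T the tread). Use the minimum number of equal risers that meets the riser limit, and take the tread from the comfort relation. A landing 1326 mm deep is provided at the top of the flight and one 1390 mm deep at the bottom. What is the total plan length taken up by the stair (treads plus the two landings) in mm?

9106 mm

At most 153 each: 2812/153 = 18.38, giving 19 risers.
Each riser is 2812/19 = 148 mm (≤ 153 mm).
Tread T = 651 − 2 × 148 = 355 mm (≥ 316 mm).
Treads = 19 − 1 = 18; going = 18 × 355 = 6390 mm.
Add landings: 6390 + 1326 + 1390 = 9106 mm.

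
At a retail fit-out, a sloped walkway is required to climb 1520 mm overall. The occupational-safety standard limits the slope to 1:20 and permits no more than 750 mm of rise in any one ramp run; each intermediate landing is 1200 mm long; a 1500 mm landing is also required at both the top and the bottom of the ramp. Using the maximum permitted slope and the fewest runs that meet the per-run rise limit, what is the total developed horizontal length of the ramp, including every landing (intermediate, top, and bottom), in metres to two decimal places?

1520 / 750 = 2.027 → round up to 3 ramp runs. That means 2 intermediate landings.
Ramp run (horizontal) at 1:20: 1520 × 20 = 30400 mm.
Intermediate landings: 2 × 1200 = 2400 mm.
Top and bottom landings: 2 × 1500 = 3000 mm.
Total = 30400 + 2400 + 3000 = 35800 mm.
= 35.80 m.

35.80 m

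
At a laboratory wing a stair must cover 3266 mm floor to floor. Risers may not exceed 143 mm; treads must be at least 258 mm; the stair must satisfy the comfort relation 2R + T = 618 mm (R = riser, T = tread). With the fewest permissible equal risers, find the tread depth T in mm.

⌈3266/143⌉ = 23 risers.
R = 3266 ÷ 23 = 142 mm.
T = 618 − 2·142 = 334 mm, which satisfies the 258 mm minimum.

334 mm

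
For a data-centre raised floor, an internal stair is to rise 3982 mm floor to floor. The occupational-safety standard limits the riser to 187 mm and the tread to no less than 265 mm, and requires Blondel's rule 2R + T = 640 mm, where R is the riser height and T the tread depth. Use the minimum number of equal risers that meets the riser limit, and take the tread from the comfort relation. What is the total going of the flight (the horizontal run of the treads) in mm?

5838 mm

3982 / 187 = 21.29, so 22 risers are needed.
R = 3982 ÷ 22 = 181 mm.
T = 640 − 2·181 = 278 mm, which satisfies the 265 mm minimum.
Treads = 22 − 1 = 21; going = 21 × 278 = 5838 mm.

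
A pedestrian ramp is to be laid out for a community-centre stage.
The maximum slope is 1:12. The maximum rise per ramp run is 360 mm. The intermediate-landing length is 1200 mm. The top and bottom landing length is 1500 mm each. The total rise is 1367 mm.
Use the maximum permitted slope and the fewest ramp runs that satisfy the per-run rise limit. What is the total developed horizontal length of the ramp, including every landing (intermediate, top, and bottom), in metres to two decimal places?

1367 / 360 = 3.80, so 4 ramp runs are needed. That means 3 intermediate landings.
Ramp run (horizontal) at 1:12: 1367 × 12 = 16404 mm.
3 intermediate landings contribute 3 × 1200 = 3600 mm.
Top and bottom landings: 2 × 1500 = 3000 mm.
Total = 16404 + 3600 + 3000 = 23004 mm.
= 23.00 m.

23.00 m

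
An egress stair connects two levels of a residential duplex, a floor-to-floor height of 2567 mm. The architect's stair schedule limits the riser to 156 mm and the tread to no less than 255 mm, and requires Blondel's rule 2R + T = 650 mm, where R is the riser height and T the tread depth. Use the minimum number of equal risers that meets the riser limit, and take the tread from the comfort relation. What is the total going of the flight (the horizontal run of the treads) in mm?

5568 mm

2567 / 156 = 16.46, so 17 risers are needed.
R = 2567 ÷ 17 = 151 mm.
T = 650 − 2·151 = 348 mm, which satisfies the 255 mm minimum.
Going = (17 − 1) × 348 = 5568 mm.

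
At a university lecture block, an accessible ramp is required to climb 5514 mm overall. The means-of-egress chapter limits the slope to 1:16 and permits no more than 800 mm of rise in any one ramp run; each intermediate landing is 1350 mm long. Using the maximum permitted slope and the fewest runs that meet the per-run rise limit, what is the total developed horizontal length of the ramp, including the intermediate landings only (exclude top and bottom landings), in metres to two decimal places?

5514 / 800 = 6.893 → round up to 7 ramp runs. That means 6 intermediate landings.
Ramp run (horizontal) at 1:16: 5514 × 16 = 88224 mm.
6 intermediate landings contribute 6 × 1350 = 8100 mm.
Developed length = 88224 + 8100 = 96324 mm.
= 96.32 m.

96.32 m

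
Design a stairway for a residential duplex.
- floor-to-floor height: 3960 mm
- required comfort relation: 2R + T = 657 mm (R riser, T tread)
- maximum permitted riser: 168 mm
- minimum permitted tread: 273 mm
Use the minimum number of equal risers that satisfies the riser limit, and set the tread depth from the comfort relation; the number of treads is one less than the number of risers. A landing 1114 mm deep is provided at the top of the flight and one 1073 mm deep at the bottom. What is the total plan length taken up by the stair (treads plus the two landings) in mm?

9708 mm

⌈3960/168⌉ = 24 risers.
Riser R = 3960 / 24 = 165 mm, within the 168 mm limit.
From 2R + T = 657: T = 657 − 330 = 327 mm.
Going = (24 − 1) × 327 = 7521 mm.
Enclosure = 7521 + 1114 + 1073 = 9708 mm.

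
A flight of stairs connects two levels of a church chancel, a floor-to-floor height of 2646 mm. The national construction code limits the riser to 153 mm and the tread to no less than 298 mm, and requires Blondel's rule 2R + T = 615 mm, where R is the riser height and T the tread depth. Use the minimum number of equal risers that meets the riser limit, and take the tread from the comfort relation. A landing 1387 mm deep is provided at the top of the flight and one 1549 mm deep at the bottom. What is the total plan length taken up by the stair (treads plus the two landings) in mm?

8393 mm

⌈2646/153⌉ = 18 risers.
Each riser is 2646/18 = 147 mm (≤ 153 mm).
Tread T = 615 − 2 × 147 = 321 mm (≥ 298 mm).
Going = (18 − 1) × 321 = 5457 mm.
Add landings: 5457 + 1387 + 1549 = 8393 mm.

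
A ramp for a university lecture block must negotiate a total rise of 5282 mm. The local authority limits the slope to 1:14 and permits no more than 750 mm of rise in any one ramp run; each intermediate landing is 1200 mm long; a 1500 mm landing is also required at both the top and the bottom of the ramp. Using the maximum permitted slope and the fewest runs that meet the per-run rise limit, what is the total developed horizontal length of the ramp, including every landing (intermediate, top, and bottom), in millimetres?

At most 750 each: 5282/750 = 7.04, giving 8 ramp runs. That means 7 intermediate landings.
Ramp run (horizontal) at 1:14: 5282 × 14 = 73948 mm.
Intermediate landings: 7 × 1200 = 8400 mm.
Top and bottom landings: 2 × 1500 = 3000 mm.
Total = 73948 + 8400 + 3000 = 85348 mm.

85348 mm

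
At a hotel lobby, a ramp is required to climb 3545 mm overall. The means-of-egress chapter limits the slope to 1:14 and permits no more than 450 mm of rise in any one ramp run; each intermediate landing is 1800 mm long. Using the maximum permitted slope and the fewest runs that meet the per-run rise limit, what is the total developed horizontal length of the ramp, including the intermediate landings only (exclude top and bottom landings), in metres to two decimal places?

At most 450 each: 3545/450 = 7.88, giving 8 ramp runs. That means 7 intermediate landings.
Horizontal run for 3545 mm of rise at 1:14 is 3545 × 14 = 49630 mm.
Intermediate landings: 7 × 1800 = 12600 mm.
Developed length = 49630 + 12600 = 62230 mm.
= 62.23 m.

62.23 m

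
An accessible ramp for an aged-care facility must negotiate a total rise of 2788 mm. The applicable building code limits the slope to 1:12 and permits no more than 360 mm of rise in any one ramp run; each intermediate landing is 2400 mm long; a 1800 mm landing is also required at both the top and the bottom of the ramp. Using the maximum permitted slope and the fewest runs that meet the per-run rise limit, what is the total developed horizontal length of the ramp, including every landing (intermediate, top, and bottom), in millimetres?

2788 / 360 = 7.74, so 8 ramp runs are needed. That means 7 intermediate landings.
Ramp run (horizontal) at 1:12: 2788 × 12 = 33456 mm.
Intermediate landings: 7 × 2400 = 16800 mm.
Top and bottom landings: 2 × 1800 = 3600 mm.
Total = 33456 + 16800 + 3600 = 53856 mm.

53856 mm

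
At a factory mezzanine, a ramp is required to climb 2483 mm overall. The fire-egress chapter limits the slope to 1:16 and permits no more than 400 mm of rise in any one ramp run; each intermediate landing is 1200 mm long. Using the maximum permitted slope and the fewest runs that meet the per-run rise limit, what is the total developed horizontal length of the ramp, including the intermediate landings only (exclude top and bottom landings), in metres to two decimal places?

At most 400 each: 2483/400 = 6.21, giving 7 ramp runs. That means 6 intermediate landings.
Horizontal run for 2483 mm of rise at 1:16 is 2483 × 16 = 39728 mm.
Intermediate landings: 6 × 1200 = 7200 mm.
Developed length = 39728 + 7200 = 46928 mm.
= 46.93 m.

46.93 m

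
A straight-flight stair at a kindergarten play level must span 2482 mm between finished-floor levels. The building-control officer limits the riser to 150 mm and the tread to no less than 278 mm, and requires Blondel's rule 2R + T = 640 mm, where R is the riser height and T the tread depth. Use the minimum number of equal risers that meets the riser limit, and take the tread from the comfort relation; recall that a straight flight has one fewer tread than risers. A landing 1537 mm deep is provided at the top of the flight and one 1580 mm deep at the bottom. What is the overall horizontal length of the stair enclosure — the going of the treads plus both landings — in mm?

8685 mm

At most 150 each: 2482/150 = 16.55, giving 17 risers.
Riser R = 2482 / 17 = 146 mm, within the 150 mm limit.
T = 640 − 2·146 = 348 mm, which satisfies the 278 mm minimum.
17 risers give 16 treads; going = 16 × 348 = 5568 mm.
Add landings: 5568 + 1537 + 1580 = 8685 mm.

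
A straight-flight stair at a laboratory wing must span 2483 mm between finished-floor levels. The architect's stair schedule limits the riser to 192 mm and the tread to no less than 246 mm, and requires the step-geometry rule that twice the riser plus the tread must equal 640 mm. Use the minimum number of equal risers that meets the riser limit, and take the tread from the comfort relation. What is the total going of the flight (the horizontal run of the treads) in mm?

At most 192 each: 2483/192 = 12.93, giving 13 risers.
Riser R = 2483 / 13 = 191 mm, within the 192 mm limit.
T = 640 − 2·191 = 258 mm, which satisfies the 246 mm minimum.
Treads = 13 − 1 = 12; going = 12 × 258 = 3096 mm.

3096 mm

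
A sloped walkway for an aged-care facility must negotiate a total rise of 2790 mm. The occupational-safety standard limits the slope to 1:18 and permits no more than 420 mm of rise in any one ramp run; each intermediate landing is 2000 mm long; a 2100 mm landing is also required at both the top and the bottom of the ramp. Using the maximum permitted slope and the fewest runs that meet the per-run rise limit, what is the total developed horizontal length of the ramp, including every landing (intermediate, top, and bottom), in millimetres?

66420 mm

2790 / 420 = 6.643 → round up to 7 ramp runs. That means 6 intermediate landings.
Ramp run (horizontal) at 1:18: 2790 × 18 = 50220 mm.
6 intermediate landings contribute 6 × 2000 = 12000 mm.
Top and bottom landings: 2 × 2100 = 4200 mm.
Total = 50220 + 12000 + 4200 = 66420 mm.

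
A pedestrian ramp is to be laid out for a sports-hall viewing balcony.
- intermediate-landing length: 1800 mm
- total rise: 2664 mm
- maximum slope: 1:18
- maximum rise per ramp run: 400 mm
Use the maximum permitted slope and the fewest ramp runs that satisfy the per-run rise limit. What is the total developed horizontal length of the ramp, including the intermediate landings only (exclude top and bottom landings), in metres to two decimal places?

⌈2664/400⌉ = 7 ramp runs. That means 6 intermediate landings.
Ramp run (horizontal) at 1:18: 2664 × 18 = 47952 mm.
Intermediate landings: 6 × 1800 = 10800 mm.
Developed length = 47952 + 10800 = 58752 mm.
= 58.75 m.

58.75 m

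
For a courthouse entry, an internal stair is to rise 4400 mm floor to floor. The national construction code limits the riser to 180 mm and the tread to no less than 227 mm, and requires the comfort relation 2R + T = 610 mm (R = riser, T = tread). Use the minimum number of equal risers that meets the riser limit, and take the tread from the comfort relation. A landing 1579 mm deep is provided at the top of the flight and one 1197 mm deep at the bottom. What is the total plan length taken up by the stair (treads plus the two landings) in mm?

At most 180 each: 4400/180 = 24.44, giving 25 risers.
Each riser is 4400/25 = 176 mm (≤ 180 mm).
From 2R + T = 610: T = 610 − 352 = 258 mm.
Going = (25 − 1) × 258 = 6192 mm.
Enclosure = 6192 + 1579 + 1197 = 8968 mm.

8968 mm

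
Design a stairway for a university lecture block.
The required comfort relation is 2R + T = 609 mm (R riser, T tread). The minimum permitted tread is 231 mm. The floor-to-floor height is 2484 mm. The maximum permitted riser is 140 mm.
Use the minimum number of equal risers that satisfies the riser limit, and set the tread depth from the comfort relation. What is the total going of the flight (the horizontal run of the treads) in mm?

⌈2484/140⌉ = 18 risers.
Each riser is 2484/18 = 138 mm (≤ 140 mm).
Tread T = 609 − 2 × 138 = 333 mm (≥ 231 mm).
Treads = 18 − 1 = 17; going = 17 × 333 = 5661 mm.

5661 mm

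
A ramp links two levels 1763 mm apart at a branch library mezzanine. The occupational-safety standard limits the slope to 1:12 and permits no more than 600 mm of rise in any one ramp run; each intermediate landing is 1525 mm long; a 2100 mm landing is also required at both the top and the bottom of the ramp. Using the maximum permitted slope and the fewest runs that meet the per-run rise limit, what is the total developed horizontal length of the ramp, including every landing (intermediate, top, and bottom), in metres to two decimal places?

28.41 m

⌈1763/600⌉ = 3 ramp runs. That means 2 intermediate landings.
Ramp run (horizontal) at 1:12: 1763 × 12 = 21156 mm.
Intermediate landings: 2 × 1525 = 3050 mm.
Top and bottom landings: 2 × 2100 = 4200 mm.
Total = 21156 + 3050 + 4200 = 28406 mm.
= 28.41 m.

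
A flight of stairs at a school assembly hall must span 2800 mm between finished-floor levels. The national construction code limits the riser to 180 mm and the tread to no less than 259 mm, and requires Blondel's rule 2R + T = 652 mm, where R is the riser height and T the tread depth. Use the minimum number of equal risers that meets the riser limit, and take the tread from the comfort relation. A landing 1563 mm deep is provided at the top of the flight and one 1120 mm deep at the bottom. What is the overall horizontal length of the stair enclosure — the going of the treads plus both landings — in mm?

2800 / 180 = 15.556 → round up to 16 risers.
R = 2800 ÷ 16 = 175 mm.
From 2R + T = 652: T = 652 − 350 = 302 mm.
16 risers give 15 treads; going = 15 × 302 = 4530 mm.
Enclosure = 4530 + 1563 + 1120 = 7213 mm.

7213 mm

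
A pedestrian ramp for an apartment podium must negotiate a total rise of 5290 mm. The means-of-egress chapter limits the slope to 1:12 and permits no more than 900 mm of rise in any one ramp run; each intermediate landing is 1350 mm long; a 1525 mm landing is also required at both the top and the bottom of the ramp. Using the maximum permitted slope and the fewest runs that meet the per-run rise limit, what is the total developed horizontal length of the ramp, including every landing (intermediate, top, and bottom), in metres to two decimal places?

5290 / 900 = 5.878 → round up to 6 ramp runs. That means 5 intermediate landings.
Ramp run (horizontal) at 1:12: 5290 × 12 = 63480 mm.
Intermediate landings: 5 × 1350 = 6750 mm.
Top and bottom landings: 2 × 1525 = 3050 mm.
Total = 63480 + 6750 + 3050 = 73280 mm.
= 73.28 m.

73.28 m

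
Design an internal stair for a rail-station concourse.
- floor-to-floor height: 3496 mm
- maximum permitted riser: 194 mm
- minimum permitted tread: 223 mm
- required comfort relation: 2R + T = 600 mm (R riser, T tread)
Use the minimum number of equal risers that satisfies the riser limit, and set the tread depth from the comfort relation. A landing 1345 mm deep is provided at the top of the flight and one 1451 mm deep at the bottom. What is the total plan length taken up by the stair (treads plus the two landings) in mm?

6972 mm

3496 / 194 = 18.02, so 19 risers are needed.
R = 3496 ÷ 19 = 184 mm.
Tread T = 600 − 2 × 184 = 232 mm (≥ 223 mm).
Treads = 19 − 1 = 18; going = 18 × 232 = 4176 mm.
Enclosure = 4176 + 1345 + 1451 = 6972 mm.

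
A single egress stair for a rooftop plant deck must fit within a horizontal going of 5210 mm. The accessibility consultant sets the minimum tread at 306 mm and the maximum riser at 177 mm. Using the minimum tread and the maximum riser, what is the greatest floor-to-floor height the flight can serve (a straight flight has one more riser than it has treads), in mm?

Treads that fit: ⌊5210 / 306⌋ = 17.
Risers = treads + 1 = 18.
Maximum height = 18 × 177 = 3186 mm.

3186 mm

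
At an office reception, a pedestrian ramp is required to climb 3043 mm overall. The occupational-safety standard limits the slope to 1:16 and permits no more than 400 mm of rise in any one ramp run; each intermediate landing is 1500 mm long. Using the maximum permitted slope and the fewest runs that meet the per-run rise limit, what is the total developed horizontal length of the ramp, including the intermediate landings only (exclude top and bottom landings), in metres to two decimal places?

59.19 m

⌈3043/400⌉ = 8 ramp runs. That means 7 intermediate landings.
Ramp run (horizontal) at 1:16: 3043 × 16 = 48688 mm.
7 intermediate landings contribute 7 × 1500 = 10500 mm.
Developed length = 48688 + 10500 = 59188 mm.
= 59.19 m.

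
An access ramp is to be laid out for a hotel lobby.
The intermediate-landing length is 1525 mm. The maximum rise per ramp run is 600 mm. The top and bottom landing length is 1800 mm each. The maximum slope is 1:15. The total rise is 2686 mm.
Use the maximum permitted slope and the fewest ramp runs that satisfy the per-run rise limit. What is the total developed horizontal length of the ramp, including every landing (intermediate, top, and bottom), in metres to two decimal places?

At most 600 each: 2686/600 = 4.48, giving 5 ramp runs. That means 4 intermediate landings.
Ramp run (horizontal) at 1:15: 2686 × 15 = 40290 mm.
Intermediate landings: 4 × 1525 = 6100 mm.
Top and bottom landings: 2 × 1800 = 3600 mm.
Total = 40290 + 6100 + 3600 = 49990 mm.
= 49.99 m.

49.99 m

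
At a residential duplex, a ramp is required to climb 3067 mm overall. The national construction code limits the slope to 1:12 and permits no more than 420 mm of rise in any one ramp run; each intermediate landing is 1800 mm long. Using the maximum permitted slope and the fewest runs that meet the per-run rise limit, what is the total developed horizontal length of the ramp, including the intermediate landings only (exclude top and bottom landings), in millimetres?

⌈3067/420⌉ = 8 ramp runs. That means 7 intermediate landings.
Horizontal run for 3067 mm of rise at 1:12 is 3067 × 12 = 36804 mm.
7 intermediate landings contribute 7 × 1800 = 12600 mm.
Developed length = 36804 + 12600 = 49404 mm.

49404 mm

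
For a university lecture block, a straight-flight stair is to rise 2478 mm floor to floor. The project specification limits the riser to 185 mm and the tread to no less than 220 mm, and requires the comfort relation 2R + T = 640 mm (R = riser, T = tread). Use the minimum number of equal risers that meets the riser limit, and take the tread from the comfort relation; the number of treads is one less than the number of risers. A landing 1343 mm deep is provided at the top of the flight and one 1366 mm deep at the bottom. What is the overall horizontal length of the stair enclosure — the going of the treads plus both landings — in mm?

⌈2478/185⌉ = 14 risers.
R = 2478 ÷ 14 = 177 mm.
Tread T = 640 − 2 × 177 = 286 mm (≥ 220 mm).
Treads = 14 − 1 = 13; going = 13 × 286 = 3718 mm.
Add landings: 3718 + 1343 + 1366 = 6427 mm.

6427 mm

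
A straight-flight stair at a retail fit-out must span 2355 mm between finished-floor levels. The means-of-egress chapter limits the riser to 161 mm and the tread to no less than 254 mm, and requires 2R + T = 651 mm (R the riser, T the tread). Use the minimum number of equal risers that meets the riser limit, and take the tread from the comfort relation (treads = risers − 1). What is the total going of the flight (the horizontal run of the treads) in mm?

4718 mm

⌈2355/161⌉ = 15 risers.
Each riser is 2355/15 = 157 mm (≤ 161 mm).
T = 651 − 2·157 = 337 mm, which satisfies the 254 mm minimum.
15 risers give 14 treads; going = 14 × 337 = 4718 mm.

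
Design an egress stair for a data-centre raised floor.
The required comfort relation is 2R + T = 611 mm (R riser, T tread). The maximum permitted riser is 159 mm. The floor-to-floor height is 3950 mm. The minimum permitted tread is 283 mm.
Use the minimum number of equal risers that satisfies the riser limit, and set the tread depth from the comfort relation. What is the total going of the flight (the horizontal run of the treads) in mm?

7080 mm

⌈3950/159⌉ = 25 risers.
Each riser is 3950/25 = 158 mm (≤ 159 mm).
From 2R + T = 611: T = 611 − 316 = 295 mm.
Treads = 25 − 1 = 24; going = 24 × 295 = 7080 mm.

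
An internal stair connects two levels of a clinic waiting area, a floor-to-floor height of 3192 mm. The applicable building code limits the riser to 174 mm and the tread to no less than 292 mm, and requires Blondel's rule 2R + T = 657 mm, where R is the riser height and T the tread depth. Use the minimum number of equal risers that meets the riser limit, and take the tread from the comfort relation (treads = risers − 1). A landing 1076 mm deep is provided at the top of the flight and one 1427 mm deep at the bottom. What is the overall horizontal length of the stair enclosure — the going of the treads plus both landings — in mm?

8281 mm

⌈3192/174⌉ = 19 risers.
Each riser is 3192/19 = 168 mm (≤ 174 mm).
Tread T = 657 − 2 × 168 = 321 mm (≥ 292 mm).
19 risers give 18 treads; going = 18 × 321 = 5778 mm.
Enclosure = 5778 + 1076 + 1427 = 8281 mm.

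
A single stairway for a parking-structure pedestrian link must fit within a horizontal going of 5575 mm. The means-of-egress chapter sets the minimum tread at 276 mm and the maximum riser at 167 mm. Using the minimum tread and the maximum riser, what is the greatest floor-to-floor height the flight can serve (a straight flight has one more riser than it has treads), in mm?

3507 mm

5575 / 276 = 20.20, so 20 treads fit.
Risers = treads + 1 = 21.
Maximum height = 21 × 167 = 3507 mm.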